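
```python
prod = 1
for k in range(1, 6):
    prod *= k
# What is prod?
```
Trace:
  prod=1
  prod=1, k=1
  prod=2, k=2
  prod=6, k=3
  prod=24, k=4
  prod=120, k=5

Final answer: 120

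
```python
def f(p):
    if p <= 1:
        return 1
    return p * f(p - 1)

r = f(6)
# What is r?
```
Call trace:
f(p=6)
  f(p=5)
    f(p=4)
      f(p=3)
        f(p=2)
          f(p=1)
          -> return 1
        -> return 2
      -> return 6
    -> return 24
  -> return 120
-> return 720

Final answer: 720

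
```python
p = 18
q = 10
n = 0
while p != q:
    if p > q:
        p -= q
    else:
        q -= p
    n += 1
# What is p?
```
Trace:
  p=18
  p=18, q=10
  p=18, q=10, n=0
  p=8, q=10, n=1
  p=8, q=2, n=2
  p=6, q=2, n=3
  p=4, q=2, n=4
  p=2, q=2, n=5

Final answer: 2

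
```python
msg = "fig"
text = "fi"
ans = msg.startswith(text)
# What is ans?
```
Trace:
  msg='fig'
  msg='fig', text='fi'
  msg='fig', text='fi', ans=True

Final answer: True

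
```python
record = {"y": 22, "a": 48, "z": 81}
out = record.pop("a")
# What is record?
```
Trace:
  record={'y': 22, 'a': 48, 'z': 81}
  record={'y': 22, 'z': 81}, out=48

Final answer: {'y': 22, 'z': 81}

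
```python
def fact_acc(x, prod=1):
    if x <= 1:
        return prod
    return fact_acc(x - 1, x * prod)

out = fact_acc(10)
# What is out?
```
Call trace:
fact_acc(x=10, prod=1)
  fact_acc(x=9, prod=10)
    fact_acc(x=8, prod=90)
      fact_acc(x=7, prod=720)
        fact_acc(x=6, prod=5040)
          fact_acc(x=5, prod=30240)
            fact_acc(x=4, prod=151200)
              fact_acc(x=3, prod=604800)
                fact_acc(x=2, prod=1814400)
                  fact_acc(x=1, prod=3628800)
                  -> return 3628800
                -> return 3628800
              -> return 3628800
            -> return 3628800
          -> return 3628800
        -> return 3628800
      -> return 3628800
    -> return 3628800
  -> return 3628800
-> return 3628800

Final answer: 3628800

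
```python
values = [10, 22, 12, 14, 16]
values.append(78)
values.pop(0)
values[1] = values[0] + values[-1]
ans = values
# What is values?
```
Trace:
  values=[10, 22, 12, 14, 16]
  values=[10, 22, 12, 14, 16, 78]
  values=[22, 12, 14, 16, 78]
  values=[22, 100, 14, 16, 78]
  values=[22, 100, 14, 16, 78], ans=[22, 100, 14, 16, 78]

Final answer: [22, 100, 14, 16, 78]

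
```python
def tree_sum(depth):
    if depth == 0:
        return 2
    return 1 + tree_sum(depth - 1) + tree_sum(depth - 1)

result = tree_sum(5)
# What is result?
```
Call trace (a repeated sub-call is expanded the first time; later identical calls just restate its return value):
tree_sum(depth=5)
  tree_sum(depth=4)
    tree_sum(depth=3)
      tree_sum(depth=2)
        tree_sum(depth=1)
          tree_sum(depth=0)
          -> return 2
          tree_sum(depth=0)
          -> return 2
        -> return 5
        tree_sum(depth=1) -> return 5  (same call as traced above)
      -> return 11
      tree_sum(depth=2) -> return 11  (same call as traced above)
    -> return 23
    tree_sum(depth=3) -> return 23  (same call as traced above)
  -> return 47
  tree_sum(depth=4) -> return 47  (same call as traced above)
-> return 95

Final answer: 95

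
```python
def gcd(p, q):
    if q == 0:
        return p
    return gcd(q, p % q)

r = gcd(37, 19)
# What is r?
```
Call trace:
gcd(p=37, q=19)
  gcd(p=19, q=18)
    gcd(p=18, q=1)
      gcd(p=1, q=0)
      -> return 1
    -> return 1
  -> return 1
-> return 1

Final answer: 1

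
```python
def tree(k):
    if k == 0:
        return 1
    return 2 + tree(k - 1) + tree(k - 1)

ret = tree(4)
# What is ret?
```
Call trace (a repeated sub-call is expanded the first time; later identical calls just restate its return value):
tree(k=4)
  tree(k=3)
    tree(k=2)
      tree(k=1)
        tree(k=0)
        -> return 1
        tree(k=0)
        -> return 1
      -> return 4
      tree(k=1) -> return 4  (same call as traced above)
    -> return 10
    tree(k=2) -> return 10  (same call as traced above)
  -> return 22
  tree(k=3) -> return 22  (same call as traced above)
-> return 46

Final answer: 46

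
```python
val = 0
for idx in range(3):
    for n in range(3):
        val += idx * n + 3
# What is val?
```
Trace:
  val=0
  val=3, idx=0, n=0
  val=6, idx=0, n=1
  val=9, idx=0, n=2
  val=12, idx=1, n=0
  val=16, idx=1, n=1
  val=21, idx=1, n=2
  val=24, idx=2, n=0
  val=29, idx=2, n=1
  val=36, idx=2, n=2

Final answer: 36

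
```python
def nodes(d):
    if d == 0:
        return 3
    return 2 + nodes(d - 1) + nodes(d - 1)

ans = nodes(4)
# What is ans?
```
Call trace (a repeated sub-call is expanded the first time; later identical calls just restate its return value):
nodes(d=4)
  nodes(d=3)
    nodes(d=2)
      nodes(d=1)
        nodes(d=0)
        -> return 3
        nodes(d=0)
        -> return 3
      -> return 8
      nodes(d=1) -> return 8  (same call as traced above)
    -> return 18
    nodes(d=2) -> return 18  (same call as traced above)
  -> return 38
  nodes(d=3) -> return 38  (same call as traced above)
-> return 78

Final answer: 78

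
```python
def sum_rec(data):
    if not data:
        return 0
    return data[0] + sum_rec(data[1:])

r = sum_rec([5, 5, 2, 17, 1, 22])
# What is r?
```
Call trace:
sum_rec(data=[5, 5, 2, 17, 1, 22])
  sum_rec(data=[5, 2, 17, 1, 22])
    sum_rec(data=[2, 17, 1, 22])
      sum_rec(data=[17, 1, 22])
        sum_rec(data=[1, 22])
          sum_rec(data=[22])
            sum_rec(data=[])
            -> return 0
          -> return 22
        -> return 23
      -> return 40
    -> return 42
  -> return 47
-> return 52

Final answer: 52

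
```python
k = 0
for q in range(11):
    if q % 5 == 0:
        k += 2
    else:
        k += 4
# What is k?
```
Trace:
  k=0
  k=2, q=0
  k=6, q=1
  k=10, q=2
  k=14, q=3
  k=18, q=4
  k=20, q=5
  k=24, q=6
  k=28, q=7
  k=32, q=8
  k=36, q=9
  k=38, q=10

Final answer: 38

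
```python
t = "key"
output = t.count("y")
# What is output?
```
Trace:
  t='key'
  t='key', output=1

Final answer: 1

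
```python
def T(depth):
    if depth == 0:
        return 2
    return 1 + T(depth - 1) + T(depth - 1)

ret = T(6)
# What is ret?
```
Call trace (a repeated sub-call is expanded the first time; later identical calls just restate its return value):
T(depth=6)
  T(depth=5)
    T(depth=4)
      T(depth=3)
        T(depth=2)
          T(depth=1)
            T(depth=0)
            -> return 2
            T(depth=0)
            -> return 2
          -> return 5
          T(depth=1) -> return 5  (same call as traced above)
        -> return 11
        T(depth=2) -> return 11  (same call as traced above)
      -> return 23
      T(depth=3) -> return 23  (same call as traced above)
    -> return 47
    T(depth=4) -> return 47  (same call as traced above)
  -> return 95
  T(depth=5) -> return 95  (same call as traced above)
-> return 191

Final answer: 191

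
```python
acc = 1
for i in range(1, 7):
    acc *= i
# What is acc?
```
Trace:
  acc=1
  acc=1, i=1
  acc=2, i=2
  acc=6, i=3
  acc=24, i=4
  acc=120, i=5
  acc=720, i=6

Final answer: 720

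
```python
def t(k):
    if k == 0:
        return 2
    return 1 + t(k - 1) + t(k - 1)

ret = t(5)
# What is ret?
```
Call trace (a repeated sub-call is expanded the first time; later identical calls just restate its return value):
t(k=5)
  t(k=4)
    t(k=3)
      t(k=2)
        t(k=1)
          t(k=0)
          -> return 2
          t(k=0)
          -> return 2
        -> return 5
        t(k=1) -> return 5  (same call as traced above)
      -> return 11
      t(k=2) -> return 11  (same call as traced above)
    -> return 23
    t(k=3) -> return 23  (same call as traced above)
  -> return 47
  t(k=4) -> return 47  (same call as traced above)
-> return 95

Final answer: 95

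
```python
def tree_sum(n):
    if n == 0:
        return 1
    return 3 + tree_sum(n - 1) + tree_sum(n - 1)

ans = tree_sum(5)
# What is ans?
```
Call trace (a repeated sub-call is expanded the first time; later identical calls just restate its return value):
tree_sum(n=5)
  tree_sum(n=4)
    tree_sum(n=3)
      tree_sum(n=2)
        tree_sum(n=1)
          tree_sum(n=0)
          -> return 1
          tree_sum(n=0)
          -> return 1
        -> return 5
        tree_sum(n=1) -> return 5  (same call as traced above)
      -> return 13
      tree_sum(n=2) -> return 13  (same call as traced above)
    -> return 29
    tree_sum(n=3) -> return 29  (same call as traced above)
  -> return 61
  tree_sum(n=4) -> return 61  (same call as traced above)
-> return 125

Final answer: 125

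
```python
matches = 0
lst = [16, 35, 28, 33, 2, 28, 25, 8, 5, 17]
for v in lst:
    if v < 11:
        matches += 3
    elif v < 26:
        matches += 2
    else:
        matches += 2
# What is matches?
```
Trace:
  matches=0
  matches=2, v=16
  matches=4, v=35
  matches=6, v=28
  matches=8, v=33
  matches=11, v=2
  matches=13, v=28
  matches=15, v=25
  matches=18, v=8
  matches=21, v=5
  matches=23, v=17

Final answer: 23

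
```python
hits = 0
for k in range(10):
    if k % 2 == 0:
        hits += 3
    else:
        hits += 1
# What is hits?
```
Trace:
  hits=0
  hits=3, k=0
  hits=4, k=1
  hits=7, k=2
  hits=8, k=3
  hits=11, k=4
  hits=12, k=5
  hits=15, k=6
  hits=16, k=7
  hits=19, k=8
  hits=20, k=9

Final answer: 20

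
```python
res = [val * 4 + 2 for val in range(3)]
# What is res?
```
Trace:
  val=0
  val=1
  val=2
  res=[2, 6, 10]

Final answer: [2, 6, 10]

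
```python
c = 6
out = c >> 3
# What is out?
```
Trace:
  c=6
  c=6, out=0

Final answer: 0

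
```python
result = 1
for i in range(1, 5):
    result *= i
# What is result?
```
Trace:
  result=1
  result=1, i=1
  result=2, i=2
  result=6, i=3
  result=24, i=4

Final answer: 24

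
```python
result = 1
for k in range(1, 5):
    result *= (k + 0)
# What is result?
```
Trace:
  result=1
  result=1, k=1
  result=2, k=2
  result=6, k=3
  result=24, k=4

Final answer: 24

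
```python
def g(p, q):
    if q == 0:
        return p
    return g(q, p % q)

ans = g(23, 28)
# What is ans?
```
Call trace:
g(p=23, q=28)
  g(p=28, q=23)
    g(p=23, q=5)
      g(p=5, q=3)
        g(p=3, q=2)
          g(p=2, q=1)
            g(p=1, q=0)
            -> return 1
          -> return 1
        -> return 1
      -> return 1
    -> return 1
  -> return 1
-> return 1

Final answer: 1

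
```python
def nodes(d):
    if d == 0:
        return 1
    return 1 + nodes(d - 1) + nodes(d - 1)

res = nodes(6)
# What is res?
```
Call trace (a repeated sub-call is expanded the first time; later identical calls just restate its return value):
nodes(d=6)
  nodes(d=5)
    nodes(d=4)
      nodes(d=3)
        nodes(d=2)
          nodes(d=1)
            nodes(d=0)
            -> return 1
            nodes(d=0)
            -> return 1
          -> return 3
          nodes(d=1) -> return 3  (same call as traced above)
        -> return 7
        nodes(d=2) -> return 7  (same call as traced above)
      -> return 15
      nodes(d=3) -> return 15  (same call as traced above)
    -> return 31
    nodes(d=4) -> return 31  (same call as traced above)
  -> return 63
  nodes(d=5) -> return 63  (same call as traced above)
-> return 127

Final answer: 127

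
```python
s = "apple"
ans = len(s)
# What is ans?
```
Trace:
  s='apple'
  s='apple', ans=5

Final answer: 5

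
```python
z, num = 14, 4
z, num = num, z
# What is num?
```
Trace:
  z=14, num=4
  z=4, num=14

Final answer: 14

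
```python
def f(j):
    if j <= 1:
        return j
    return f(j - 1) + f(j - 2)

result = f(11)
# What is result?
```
Call trace (a repeated sub-call is expanded the first time; later identical calls just restate its return value):
f(j=11)
  f(j=10)
    f(j=9)
      f(j=8)
        f(j=7)
          f(j=6)
            f(j=5)
              f(j=4)
                f(j=3)
                  f(j=2)
                    f(j=1)
                    -> return 1
                    f(j=0)
                    -> return 0
                  -> return 1
                  f(j=1)
                  -> return 1
                -> return 2
                f(j=2) -> return 1  (same call as traced above)
              -> return 3
              f(j=3) -> return 2  (same call as traced above)
            -> return 5
            f(j=4) -> return 3  (same call as traced above)
          -> return 8
          f(j=5) -> return 5  (same call as traced above)
        -> return 13
        f(j=6) -> return 8  (same call as traced above)
      -> return 21
      f(j=7) -> return 13  (same call as traced above)
    -> return 34
    f(j=8) -> return 21  (same call as traced above)
  -> return 55
  f(j=9) -> return 34  (same call as traced above)
-> return 89

Final answer: 89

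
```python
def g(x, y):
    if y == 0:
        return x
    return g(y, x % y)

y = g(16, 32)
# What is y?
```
Call trace:
g(x=16, y=32)
  g(x=32, y=16)
    g(x=16, y=0)
    -> return 16
  -> return 16
-> return 16

Final answer: 16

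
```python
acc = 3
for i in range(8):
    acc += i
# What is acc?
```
Trace:
  acc=3
  acc=3, i=0
  acc=4, i=1
  acc=6, i=2
  acc=9, i=3
  acc=13, i=4
  acc=18, i=5
  acc=24, i=6
  acc=31, i=7

Final answer: 31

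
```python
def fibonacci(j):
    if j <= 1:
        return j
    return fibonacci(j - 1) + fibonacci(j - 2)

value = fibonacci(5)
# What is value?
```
Call trace (a repeated sub-call is expanded the first time; later identical calls just restate its return value):
fibonacci(j=5)
  fibonacci(j=4)
    fibonacci(j=3)
      fibonacci(j=2)
        fibonacci(j=1)
        -> return 1
        fibonacci(j=0)
        -> return 0
      -> return 1
      fibonacci(j=1)
      -> return 1
    -> return 2
    fibonacci(j=2) -> return 1  (same call as traced above)
  -> return 3
  fibonacci(j=3) -> return 2  (same call as traced above)
-> return 5

Final answer: 5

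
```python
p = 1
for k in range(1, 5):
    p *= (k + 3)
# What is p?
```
Trace:
  p=1
  p=4, k=1
  p=20, k=2
  p=120, k=3
  p=840, k=4

Final answer: 840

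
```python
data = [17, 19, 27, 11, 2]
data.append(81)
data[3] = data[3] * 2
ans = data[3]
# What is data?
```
Trace:
  data=[17, 19, 27, 11, 2]
  data=[17, 19, 27, 11, 2, 81]
  data=[17, 19, 27, 22, 2, 81]
  data=[17, 19, 27, 22, 2, 81], ans=22

Final answer: [17, 19, 27, 22, 2, 81]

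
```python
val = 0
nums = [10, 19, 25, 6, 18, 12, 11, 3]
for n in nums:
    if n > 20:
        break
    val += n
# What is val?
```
Trace:
  val=0
  val=10, n=10
  val=29, n=19
  val=29, n=25

Final answer: 29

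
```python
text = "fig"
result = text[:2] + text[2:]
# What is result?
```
Trace:
  text='fig'
  text='fig', result='fig'

Final answer: 'fig'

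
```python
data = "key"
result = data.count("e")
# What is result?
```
Trace:
  data='key'
  data='key', result=1

Final answer: 1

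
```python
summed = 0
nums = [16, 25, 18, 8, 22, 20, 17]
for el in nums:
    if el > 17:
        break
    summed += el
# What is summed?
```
Trace:
  summed=0
  summed=16, el=16
  summed=16, el=25

Final answer: 16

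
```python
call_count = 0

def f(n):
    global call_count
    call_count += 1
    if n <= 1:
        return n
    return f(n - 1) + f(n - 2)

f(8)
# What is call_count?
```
Call trace (a repeated sub-call is expanded the first time; later identical calls just restate its return value):
f(n=8)
  f(n=7)
    f(n=6)
      f(n=5)
        f(n=4)
          f(n=3)
            f(n=2)
              f(n=1)
              -> return 1
              f(n=0)
              -> return 0
            -> return 1
            f(n=1)
            -> return 1
          -> return 2
          f(n=2) -> return 1  (same call as traced above)
        -> return 3
        f(n=3) -> return 2  (same call as traced above)
      -> return 5
      f(n=4) -> return 3  (same call as traced above)
    -> return 8
    f(n=5) -> return 5  (same call as traced above)
  -> return 13
  f(n=6) -> return 8  (same call as traced above)
-> return 21

call_count is incremented once per call, so count the calls in each subtree. Let C(n) = number of calls made by f(n).
C(0) = C(1) = 1 (base case, no recursion); C(n) = 1 + C(n - 1) + C(n - 2) otherwise.
C(2) = 1 + C(1) + C(0) = 1 + 1 + 1 = 3
C(3) = 1 + C(2) + C(1) = 1 + 3 + 1 = 5
C(4) = 1 + C(3) + C(2) = 1 + 5 + 3 = 9
C(5) = 1 + C(4) + C(3) = 1 + 9 + 5 = 15
C(6) = 1 + C(5) + C(4) = 1 + 15 + 9 = 25
C(7) = 1 + C(6) + C(5) = 1 + 25 + 15 = 41
C(8) = 1 + C(7) + C(6) = 1 + 41 + 25 = 67
call_count = C(8) = 67

Final answer: 67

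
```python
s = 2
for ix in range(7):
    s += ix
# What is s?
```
Trace:
  s=2
  s=2, ix=0
  s=3, ix=1
  s=5, ix=2
  s=8, ix=3
  s=12, ix=4
  s=17, ix=5
  s=23, ix=6

Final answer: 23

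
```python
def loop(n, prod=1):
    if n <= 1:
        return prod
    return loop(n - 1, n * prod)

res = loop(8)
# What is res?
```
Call trace:
loop(n=8, prod=1)
  loop(n=7, prod=8)
    loop(n=6, prod=56)
      loop(n=5, prod=336)
        loop(n=4, prod=1680)
          loop(n=3, prod=6720)
            loop(n=2, prod=20160)
              loop(n=1, prod=40320)
              -> return 40320
            -> return 40320
          -> return 40320
        -> return 40320
      -> return 40320
    -> return 40320
  -> return 40320
-> return 40320

Final answer: 40320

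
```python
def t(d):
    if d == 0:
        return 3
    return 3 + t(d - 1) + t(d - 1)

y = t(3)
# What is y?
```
Call trace (a repeated sub-call is expanded the first time; later identical calls just restate its return value):
t(d=3)
  t(d=2)
    t(d=1)
      t(d=0)
      -> return 3
      t(d=0)
      -> return 3
    -> return 9
    t(d=1) -> return 9  (same call as traced above)
  -> return 21
  t(d=2) -> return 21  (same call as traced above)
-> return 45

Final answer: 45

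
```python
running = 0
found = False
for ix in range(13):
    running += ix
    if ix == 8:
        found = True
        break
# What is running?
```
Trace:
  running=0
  running=0, found=False
  running=0, found=False, ix=0
  running=1, found=False, ix=1
  running=3, found=False, ix=2
  running=6, found=False, ix=3
  running=10, found=False, ix=4
  running=15, found=False, ix=5
  running=21, found=False, ix=6
  running=28, found=False, ix=7
  running=36, found=True, ix=8

Final answer: 36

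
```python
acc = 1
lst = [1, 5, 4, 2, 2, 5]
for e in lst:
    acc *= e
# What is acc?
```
Trace:
  acc=1
  acc=1, e=1
  acc=5, e=5
  acc=20, e=4
  acc=40, e=2
  acc=80, e=2
  acc=400, e=5

Final answer: 400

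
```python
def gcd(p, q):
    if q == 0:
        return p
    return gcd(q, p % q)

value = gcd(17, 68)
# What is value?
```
Call trace:
gcd(p=17, q=68)
  gcd(p=68, q=17)
    gcd(p=17, q=0)
    -> return 17
  -> return 17
-> return 17

Final answer: 17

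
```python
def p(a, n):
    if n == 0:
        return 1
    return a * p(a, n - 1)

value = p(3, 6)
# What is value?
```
Call trace:
p(a=3, n=6)
  p(a=3, n=5)
    p(a=3, n=4)
      p(a=3, n=3)
        p(a=3, n=2)
          p(a=3, n=1)
            p(a=3, n=0)
            -> return 1
          -> return 3
        -> return 9
      -> return 27
    -> return 81
  -> return 243
-> return 729

Final answer: 729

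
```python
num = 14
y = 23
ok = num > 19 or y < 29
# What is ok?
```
Trace:
  num=14
  num=14, y=23
  num=14, y=23, ok=True

Final answer: True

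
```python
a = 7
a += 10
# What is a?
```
Trace:
  a=7
  a=17

Final answer: 17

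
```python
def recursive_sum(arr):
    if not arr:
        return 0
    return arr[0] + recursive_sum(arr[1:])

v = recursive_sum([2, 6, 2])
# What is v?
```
Call trace:
recursive_sum(arr=[2, 6, 2])
  recursive_sum(arr=[6, 2])
    recursive_sum(arr=[2])
      recursive_sum(arr=[])
      -> return 0
    -> return 2
  -> return 8
-> return 10

Final answer: 10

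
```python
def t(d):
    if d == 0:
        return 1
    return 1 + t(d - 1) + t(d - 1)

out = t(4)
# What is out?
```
Call trace (a repeated sub-call is expanded the first time; later identical calls just restate its return value):
t(d=4)
  t(d=3)
    t(d=2)
      t(d=1)
        t(d=0)
        -> return 1
        t(d=0)
        -> return 1
      -> return 3
      t(d=1) -> return 3  (same call as traced above)
    -> return 7
    t(d=2) -> return 7  (same call as traced above)
  -> return 15
  t(d=3) -> return 15  (same call as traced above)
-> return 31

Final answer: 31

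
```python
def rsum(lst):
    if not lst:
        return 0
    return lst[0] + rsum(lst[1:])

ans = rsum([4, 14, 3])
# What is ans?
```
Call trace:
rsum(lst=[4, 14, 3])
  rsum(lst=[14, 3])
    rsum(lst=[3])
      rsum(lst=[])
      -> return 0
    -> return 3
  -> return 17
-> return 21

Final answer: 21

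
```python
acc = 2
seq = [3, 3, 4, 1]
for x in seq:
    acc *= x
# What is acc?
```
Trace:
  acc=2
  acc=6, x=3
  acc=18, x=3
  acc=72, x=4
  acc=72, x=1

Final answer: 72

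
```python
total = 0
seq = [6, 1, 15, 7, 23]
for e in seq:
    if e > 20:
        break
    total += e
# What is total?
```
Trace:
  total=0
  total=6, e=6
  total=7, e=1
  total=22, e=15
  total=29, e=7
  total=29, e=23

Final answer: 29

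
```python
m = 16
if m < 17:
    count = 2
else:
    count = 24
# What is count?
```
Trace:
  m=16
  m=16, count=2

Final answer: 2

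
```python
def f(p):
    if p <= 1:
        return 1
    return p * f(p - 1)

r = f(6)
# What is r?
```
Call trace:
f(p=6)
  f(p=5)
    f(p=4)
      f(p=3)
        f(p=2)
          f(p=1)
          -> return 1
        -> return 2
      -> return 6
    -> return 24
  -> return 120
-> return 720

Final answer: 720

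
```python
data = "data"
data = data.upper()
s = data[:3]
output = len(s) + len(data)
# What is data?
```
Trace:
  data='data'
  data='DATA'
  data='DATA', s='DAT'
  data='DATA', s='DAT', output=7

Final answer: 'DATA'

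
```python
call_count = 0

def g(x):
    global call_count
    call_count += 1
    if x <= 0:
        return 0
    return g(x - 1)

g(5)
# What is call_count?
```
Call trace:
g(x=5)
  g(x=4)
    g(x=3)
      g(x=2)
        g(x=1)
          g(x=0)
          -> return 0
        -> return 0
      -> return 0
    -> return 0
  -> return 0
-> return 0

call_count is incremented once per call. g is entered once for each x = 5, 4, 3, 2, 1, 0 (the x <= 0 call returns without recursing), i.e. 5 + 1 calls.
call_count = 6

Final answer: 6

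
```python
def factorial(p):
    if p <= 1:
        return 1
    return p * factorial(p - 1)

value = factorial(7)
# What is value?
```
Call trace:
factorial(p=7)
  factorial(p=6)
    factorial(p=5)
      factorial(p=4)
        factorial(p=3)
          factorial(p=2)
            factorial(p=1)
            -> return 1
          -> return 2
        -> return 6
      -> return 24
    -> return 120
  -> return 720
-> return 5040

Final answer: 5040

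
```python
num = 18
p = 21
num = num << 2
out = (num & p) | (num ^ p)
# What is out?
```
Trace:
  num=18
  num=18, p=21
  num=72, p=21
  num=72, p=21, out=93

Final answer: 93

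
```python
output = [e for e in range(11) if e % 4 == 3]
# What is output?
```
Trace:
  e=0
  e=1
  e=2
  e=3
  e=4
  e=5
  e=6
  e=7
  e=8
  e=9
  e=10
  output=[3, 7]

Final answer: [3, 7]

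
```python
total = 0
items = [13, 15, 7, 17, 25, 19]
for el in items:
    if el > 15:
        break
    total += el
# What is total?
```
Trace:
  total=0
  total=13, el=13
  total=28, el=15
  total=35, el=7
  total=35, el=17

Final answer: 35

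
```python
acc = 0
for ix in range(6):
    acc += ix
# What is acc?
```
Trace:
  acc=0
  acc=0, ix=0
  acc=1, ix=1
  acc=3, ix=2
  acc=6, ix=3
  acc=10, ix=4
  acc=15, ix=5

Final answer: 15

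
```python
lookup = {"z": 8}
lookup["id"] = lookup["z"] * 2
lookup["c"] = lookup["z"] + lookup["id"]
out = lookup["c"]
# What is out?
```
Trace:
  lookup={'z': 8}
  lookup={'z': 8, 'id': 16}
  lookup={'z': 8, 'id': 16, 'c': 24}
  lookup={'z': 8, 'id': 16, 'c': 24}, out=24

Final answer: 24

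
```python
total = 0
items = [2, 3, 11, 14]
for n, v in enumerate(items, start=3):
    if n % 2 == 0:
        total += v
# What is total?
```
Trace:
  total=0
  total=0, n=3, v=2
  total=3, n=4, v=3
  total=3, n=5, v=11
  total=17, n=6, v=14

Final answer: 17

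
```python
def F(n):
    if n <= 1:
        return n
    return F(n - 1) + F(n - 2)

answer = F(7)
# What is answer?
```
Call trace (a repeated sub-call is expanded the first time; later identical calls just restate its return value):
F(n=7)
  F(n=6)
    F(n=5)
      F(n=4)
        F(n=3)
          F(n=2)
            F(n=1)
            -> return 1
            F(n=0)
            -> return 0
          -> return 1
          F(n=1)
          -> return 1
        -> return 2
        F(n=2) -> return 1  (same call as traced above)
      -> return 3
      F(n=3) -> return 2  (same call as traced above)
    -> return 5
    F(n=4) -> return 3  (same call as traced above)
  -> return 8
  F(n=5) -> return 5  (same call as traced above)
-> return 13

Final answer: 13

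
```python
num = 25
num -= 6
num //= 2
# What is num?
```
Trace:
  num=25
  num=19
  num=9

Final answer: 9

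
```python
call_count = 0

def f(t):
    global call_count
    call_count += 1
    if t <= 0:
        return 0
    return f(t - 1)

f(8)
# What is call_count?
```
Call trace:
f(t=8)
  f(t=7)
    f(t=6)
      f(t=5)
        f(t=4)
          f(t=3)
            f(t=2)
              f(t=1)
                f(t=0)
                -> return 0
              -> return 0
            -> return 0
          -> return 0
        -> return 0
      -> return 0
    -> return 0
  -> return 0
-> return 0

call_count is incremented once per call. f is entered once for each t = 8, 7, 6, 5, 4, 3, 2, 1, 0 (the t <= 0 call returns without recursing), i.e. 8 + 1 calls.
call_count = 9

Final answer: 9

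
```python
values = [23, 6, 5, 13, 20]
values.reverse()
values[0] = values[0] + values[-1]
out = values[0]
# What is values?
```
Trace:
  values=[23, 6, 5, 13, 20]
  values=[20, 13, 5, 6, 23]
  values=[43, 13, 5, 6, 23]
  values=[43, 13, 5, 6, 23], out=43

Final answer: [43, 13, 5, 6, 23]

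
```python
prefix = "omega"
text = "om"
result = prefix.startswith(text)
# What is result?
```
Trace:
  prefix='omega'
  prefix='omega', text='om'
  prefix='omega', text='om', result=True

Final answer: True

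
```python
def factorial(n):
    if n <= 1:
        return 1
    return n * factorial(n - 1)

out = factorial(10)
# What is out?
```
Call trace:
factorial(n=10)
  factorial(n=9)
    factorial(n=8)
      factorial(n=7)
        factorial(n=6)
          factorial(n=5)
            factorial(n=4)
              factorial(n=3)
                factorial(n=2)
                  factorial(n=1)
                  -> return 1
                -> return 2
              -> return 6
            -> return 24
          -> return 120
        -> return 720
      -> return 5040
    -> return 40320
  -> return 362880
-> return 3628800

Final answer: 3628800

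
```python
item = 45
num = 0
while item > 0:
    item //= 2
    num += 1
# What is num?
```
Trace:
  item=45
  item=45, num=0
  item=22, num=1
  item=11, num=2
  item=5, num=3
  item=2, num=4
  item=1, num=5
  item=0, num=6

Final answer: 6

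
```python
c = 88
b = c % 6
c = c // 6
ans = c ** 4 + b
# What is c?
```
Trace:
  c=88
  c=88, b=4
  c=14, b=4
  c=14, b=4, ans=38420

Final answer: 14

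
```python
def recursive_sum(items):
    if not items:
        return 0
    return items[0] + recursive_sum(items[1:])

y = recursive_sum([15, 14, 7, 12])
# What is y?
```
Call trace:
recursive_sum(items=[15, 14, 7, 12])
  recursive_sum(items=[14, 7, 12])
    recursive_sum(items=[7, 12])
      recursive_sum(items=[12])
        recursive_sum(items=[])
        -> return 0
      -> return 12
    -> return 19
  -> return 33
-> return 48

Final answer: 48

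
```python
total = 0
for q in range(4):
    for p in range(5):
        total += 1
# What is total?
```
Trace:
  total=0
  total=1, q=0, p=0
  total=2, q=0, p=1
  total=3, q=0, p=2
  total=4, q=0, p=3
  total=5, q=0, p=4
  total=6, q=1, p=0
  total=7, q=1, p=1
  total=8, q=1, p=2
  total=9, q=1, p=3
  total=10, q=1, p=4
  total=11, q=2, p=0
  total=12, q=2, p=1
  total=13, q=2, p=2
  total=14, q=2, p=3
  total=15, q=2, p=4
  total=16, q=3, p=0
  total=17, q=3, p=1
  total=18, q=3, p=2
  total=19, q=3, p=3
  total=20, q=3, p=4

Final answer: 20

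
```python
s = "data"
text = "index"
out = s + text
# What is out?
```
Trace:
  s='data'
  s='data', text='index'
  s='data', text='index', out='dataindex'

Final answer: 'dataindex'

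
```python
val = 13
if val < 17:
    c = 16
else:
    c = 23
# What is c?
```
Trace:
  val=13
  val=13, c=16

Final answer: 16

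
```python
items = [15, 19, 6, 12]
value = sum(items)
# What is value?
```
Trace:
  items=[15, 19, 6, 12]
  items=[15, 19, 6, 12], value=52

Final answer: 52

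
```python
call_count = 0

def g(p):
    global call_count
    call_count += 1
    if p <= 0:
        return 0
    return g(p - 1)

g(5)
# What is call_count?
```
Call trace:
g(p=5)
  g(p=4)
    g(p=3)
      g(p=2)
        g(p=1)
          g(p=0)
          -> return 0
        -> return 0
      -> return 0
    -> return 0
  -> return 0
-> return 0

call_count is incremented once per call. g is entered once for each p = 5, 4, 3, 2, 1, 0 (the p <= 0 call returns without recursing), i.e. 5 + 1 calls.
call_count = 6

Final answer: 6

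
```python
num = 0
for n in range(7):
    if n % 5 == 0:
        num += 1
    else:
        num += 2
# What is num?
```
Trace:
  num=0
  num=1, n=0
  num=3, n=1
  num=5, n=2
  num=7, n=3
  num=9, n=4
  num=10, n=5
  num=12, n=6

Final answer: 12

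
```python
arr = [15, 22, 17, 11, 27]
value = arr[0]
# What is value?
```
Trace:
  arr=[15, 22, 17, 11, 27]
  arr=[15, 22, 17, 11, 27], value=15

Final answer: 15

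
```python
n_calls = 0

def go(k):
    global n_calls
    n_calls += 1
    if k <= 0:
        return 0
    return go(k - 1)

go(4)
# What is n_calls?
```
Call trace:
go(k=4)
  go(k=3)
    go(k=2)
      go(k=1)
        go(k=0)
        -> return 0
      -> return 0
    -> return 0
  -> return 0
-> return 0

n_calls is incremented once per call. go is entered once for each k = 4, 3, 2, 1, 0 (the k <= 0 call returns without recursing), i.e. 4 + 1 calls.
n_calls = 5

Final answer: 5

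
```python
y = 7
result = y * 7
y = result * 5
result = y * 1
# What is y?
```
Trace:
  y=7
  y=7, result=49
  y=245, result=49
  y=245, result=245

Final answer: 245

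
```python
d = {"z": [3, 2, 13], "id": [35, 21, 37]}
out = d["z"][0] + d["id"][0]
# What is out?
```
Trace:
  d={'z': [3, 2, 13], 'id': [35, 21, 37]}
  d={'z': [3, 2, 13], 'id': [35, 21, 37]}, out=38

Final answer: 38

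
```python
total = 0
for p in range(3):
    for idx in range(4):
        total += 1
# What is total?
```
Trace:
  total=0
  total=1, p=0, idx=0
  total=2, p=0, idx=1
  total=3, p=0, idx=2
  total=4, p=0, idx=3
  total=5, p=1, idx=0
  total=6, p=1, idx=1
  total=7, p=1, idx=2
  total=8, p=1, idx=3
  total=9, p=2, idx=0
  total=10, p=2, idx=1
  total=11, p=2, idx=2
  total=12, p=2, idx=3

Final answer: 12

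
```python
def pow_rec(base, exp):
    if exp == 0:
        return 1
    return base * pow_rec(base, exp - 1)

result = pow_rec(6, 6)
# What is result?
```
Call trace:
pow_rec(base=6, exp=6)
  pow_rec(base=6, exp=5)
    pow_rec(base=6, exp=4)
      pow_rec(base=6, exp=3)
        pow_rec(base=6, exp=2)
          pow_rec(base=6, exp=1)
            pow_rec(base=6, exp=0)
            -> return 1
          -> return 6
        -> return 36
      -> return 216
    -> return 1296
  -> return 7776
-> return 46656

Final answer: 46656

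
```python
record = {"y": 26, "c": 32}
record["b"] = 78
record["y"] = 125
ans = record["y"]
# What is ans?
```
Trace:
  record={'y': 26, 'c': 32}
  record={'y': 26, 'c': 32, 'b': 78}
  record={'y': 125, 'c': 32, 'b': 78}
  record={'y': 125, 'c': 32, 'b': 78}, ans=125

Final answer: 125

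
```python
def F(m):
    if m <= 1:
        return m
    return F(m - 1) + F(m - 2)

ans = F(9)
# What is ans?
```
Call trace (a repeated sub-call is expanded the first time; later identical calls just restate its return value):
F(m=9)
  F(m=8)
    F(m=7)
      F(m=6)
        F(m=5)
          F(m=4)
            F(m=3)
              F(m=2)
                F(m=1)
                -> return 1
                F(m=0)
                -> return 0
              -> return 1
              F(m=1)
              -> return 1
            -> return 2
            F(m=2) -> return 1  (same call as traced above)
          -> return 3
          F(m=3) -> return 2  (same call as traced above)
        -> return 5
        F(m=4) -> return 3  (same call as traced above)
      -> return 8
      F(m=5) -> return 5  (same call as traced above)
    -> return 13
    F(m=6) -> return 8  (same call as traced above)
  -> return 21
  F(m=7) -> return 13  (same call as traced above)
-> return 34

Final answer: 34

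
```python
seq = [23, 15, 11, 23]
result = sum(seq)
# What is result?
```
Trace:
  seq=[23, 15, 11, 23]
  seq=[23, 15, 11, 23], result=72

Final answer: 72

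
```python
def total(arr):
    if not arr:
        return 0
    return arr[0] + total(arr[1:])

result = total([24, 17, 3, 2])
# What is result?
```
Call trace:
total(arr=[24, 17, 3, 2])
  total(arr=[17, 3, 2])
    total(arr=[3, 2])
      total(arr=[2])
        total(arr=[])
        -> return 0
      -> return 2
    -> return 5
  -> return 22
-> return 46

Final answer: 46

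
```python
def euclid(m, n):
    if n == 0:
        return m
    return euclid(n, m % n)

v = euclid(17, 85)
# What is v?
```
Call trace:
euclid(m=17, n=85)
  euclid(m=85, n=17)
    euclid(m=17, n=0)
    -> return 17
  -> return 17
-> return 17

Final answer: 17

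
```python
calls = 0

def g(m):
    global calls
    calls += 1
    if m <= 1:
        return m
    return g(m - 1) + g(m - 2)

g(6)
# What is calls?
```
Call trace (a repeated sub-call is expanded the first time; later identical calls just restate its return value):
g(m=6)
  g(m=5)
    g(m=4)
      g(m=3)
        g(m=2)
          g(m=1)
          -> return 1
          g(m=0)
          -> return 0
        -> return 1
        g(m=1)
        -> return 1
      -> return 2
      g(m=2) -> return 1  (same call as traced above)
    -> return 3
    g(m=3) -> return 2  (same call as traced above)
  -> return 5
  g(m=4) -> return 3  (same call as traced above)
-> return 8

calls is incremented once per call, so count the calls in each subtree. Let C(m) = number of calls made by g(m).
C(0) = C(1) = 1 (base case, no recursion); C(m) = 1 + C(m - 1) + C(m - 2) otherwise.
C(2) = 1 + C(1) + C(0) = 1 + 1 + 1 = 3
C(3) = 1 + C(2) + C(1) = 1 + 3 + 1 = 5
C(4) = 1 + C(3) + C(2) = 1 + 5 + 3 = 9
C(5) = 1 + C(4) + C(3) = 1 + 9 + 5 = 15
C(6) = 1 + C(5) + C(4) = 1 + 15 + 9 = 25
calls = C(6) = 25

Final answer: 25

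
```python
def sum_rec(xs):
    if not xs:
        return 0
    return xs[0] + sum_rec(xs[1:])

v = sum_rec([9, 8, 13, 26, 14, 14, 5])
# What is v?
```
Call trace:
sum_rec(xs=[9, 8, 13, 26, 14, 14, 5])
  sum_rec(xs=[8, 13, 26, 14, 14, 5])
    sum_rec(xs=[13, 26, 14, 14, 5])
      sum_rec(xs=[26, 14, 14, 5])
        sum_rec(xs=[14, 14, 5])
          sum_rec(xs=[14, 5])
            sum_rec(xs=[5])
              sum_rec(xs=[])
              -> return 0
            -> return 5
          -> return 19
        -> return 33
      -> return 59
    -> return 72
  -> return 80
-> return 89

Final answer: 89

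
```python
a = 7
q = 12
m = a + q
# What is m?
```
Trace:
  a=7
  a=7, q=12
  a=7, q=12, m=19

Final answer: 19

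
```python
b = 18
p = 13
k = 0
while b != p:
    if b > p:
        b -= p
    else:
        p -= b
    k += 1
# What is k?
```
Trace:
  b=18
  b=18, p=13
  b=18, p=13, k=0
  b=5, p=13, k=1
  b=5, p=8, k=2
  b=5, p=3, k=3
  b=2, p=3, k=4
  b=2, p=1, k=5
  b=1, p=1, k=6

Final answer: 6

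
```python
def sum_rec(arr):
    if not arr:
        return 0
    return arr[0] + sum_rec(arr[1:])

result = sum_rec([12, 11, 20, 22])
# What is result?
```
Call trace:
sum_rec(arr=[12, 11, 20, 22])
  sum_rec(arr=[11, 20, 22])
    sum_rec(arr=[20, 22])
      sum_rec(arr=[22])
        sum_rec(arr=[])
        -> return 0
      -> return 22
    -> return 42
  -> return 53
-> return 65

Final answer: 65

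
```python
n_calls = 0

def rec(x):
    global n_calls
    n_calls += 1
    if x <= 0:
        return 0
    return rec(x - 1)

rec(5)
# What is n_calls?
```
Call trace:
rec(x=5)
  rec(x=4)
    rec(x=3)
      rec(x=2)
        rec(x=1)
          rec(x=0)
          -> return 0
        -> return 0
      -> return 0
    -> return 0
  -> return 0
-> return 0

n_calls is incremented once per call. rec is entered once for each x = 5, 4, 3, 2, 1, 0 (the x <= 0 call returns without recursing), i.e. 5 + 1 calls.
n_calls = 6

Final answer: 6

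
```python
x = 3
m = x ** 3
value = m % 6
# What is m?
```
Trace:
  x=3
  x=3, m=27
  x=3, m=27, value=3

Final answer: 27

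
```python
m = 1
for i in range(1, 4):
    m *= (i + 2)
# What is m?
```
Trace:
  m=1
  m=3, i=1
  m=12, i=2
  m=60, i=3

Final answer: 60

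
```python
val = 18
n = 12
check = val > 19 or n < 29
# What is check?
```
Trace:
  val=18
  val=18, n=12
  val=18, n=12, check=True

Final answer: True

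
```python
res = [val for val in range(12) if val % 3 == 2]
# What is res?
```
Trace:
  val=0
  val=1
  val=2
  val=3
  val=4
  val=5
  val=6
  val=7
  val=8
  val=9
  val=10
  val=11
  res=[2, 5, 8, 11]

Final answer: [2, 5, 8, 11]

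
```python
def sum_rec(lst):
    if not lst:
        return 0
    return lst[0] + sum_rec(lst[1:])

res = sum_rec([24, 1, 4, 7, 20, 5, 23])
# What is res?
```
Call trace:
sum_rec(lst=[24, 1, 4, 7, 20, 5, 23])
  sum_rec(lst=[1, 4, 7, 20, 5, 23])
    sum_rec(lst=[4, 7, 20, 5, 23])
      sum_rec(lst=[7, 20, 5, 23])
        sum_rec(lst=[20, 5, 23])
          sum_rec(lst=[5, 23])
            sum_rec(lst=[23])
              sum_rec(lst=[])
              -> return 0
            -> return 23
          -> return 28
        -> return 48
      -> return 55
    -> return 59
  -> return 60
-> return 84

Final answer: 84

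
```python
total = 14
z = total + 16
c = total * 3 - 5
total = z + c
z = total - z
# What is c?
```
Trace:
  total=14
  total=14, z=30
  total=14, z=30, c=37
  total=67, z=30, c=37
  total=67, z=37, c=37

Final answer: 37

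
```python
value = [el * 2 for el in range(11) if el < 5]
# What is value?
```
Trace:
  el=0
  el=1
  el=2
  el=3
  el=4
  el=5
  el=6
  el=7
  el=8
  el=9
  el=10
  value=[0, 2, 4, 6, 8]

Final answer: [0, 2, 4, 6, 8]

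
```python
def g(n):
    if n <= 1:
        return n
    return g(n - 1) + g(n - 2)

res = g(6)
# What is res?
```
Call trace (a repeated sub-call is expanded the first time; later identical calls just restate its return value):
g(n=6)
  g(n=5)
    g(n=4)
      g(n=3)
        g(n=2)
          g(n=1)
          -> return 1
          g(n=0)
          -> return 0
        -> return 1
        g(n=1)
        -> return 1
      -> return 2
      g(n=2) -> return 1  (same call as traced above)
    -> return 3
    g(n=3) -> return 2  (same call as traced above)
  -> return 5
  g(n=4) -> return 3  (same call as traced above)
-> return 8

Final answer: 8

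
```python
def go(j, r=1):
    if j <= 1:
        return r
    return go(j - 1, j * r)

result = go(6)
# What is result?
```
Call trace:
go(j=6, r=1)
  go(j=5, r=6)
    go(j=4, r=30)
      go(j=3, r=120)
        go(j=2, r=360)
          go(j=1, r=720)
          -> return 720
        -> return 720
      -> return 720
    -> return 720
  -> return 720
-> return 720

Final answer: 720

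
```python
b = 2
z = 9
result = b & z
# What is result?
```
Trace:
  b=2
  b=2, z=9
  b=2, z=9, result=0

Final answer: 0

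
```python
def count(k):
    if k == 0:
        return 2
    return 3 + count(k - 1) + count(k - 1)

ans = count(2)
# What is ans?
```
Call trace (a repeated sub-call is expanded the first time; later identical calls just restate its return value):
count(k=2)
  count(k=1)
    count(k=0)
    -> return 2
    count(k=0)
    -> return 2
  -> return 7
  count(k=1) -> return 7  (same call as traced above)
-> return 17

Final answer: 17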